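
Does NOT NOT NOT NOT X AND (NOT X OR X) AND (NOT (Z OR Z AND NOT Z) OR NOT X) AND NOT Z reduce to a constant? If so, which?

NOT NOT NOT NOT X AND (NOT X OR X) AND (NOT (Z OR Z AND NOT Z) OR NOT X) AND NOT Z
= NOT NOT NOT NOT X AND (NOT X OR X) AND (NOT Z OR NOT X) AND NOT Z
= NOT NOT NOT NOT X AND (NOT Z OR NOT X) AND NOT Z
= NOT NOT NOT NOT X AND NOT Z
= NOT NOT X AND NOT Z
= X AND NOT Z
This depends on X, Z, so it is not a constant.

no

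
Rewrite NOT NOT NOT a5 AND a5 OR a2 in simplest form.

a2

NOT NOT NOT a5 AND a5 OR a2
= NOT a5 AND a5 OR a2   [double negation]
= a2   [complement / identity]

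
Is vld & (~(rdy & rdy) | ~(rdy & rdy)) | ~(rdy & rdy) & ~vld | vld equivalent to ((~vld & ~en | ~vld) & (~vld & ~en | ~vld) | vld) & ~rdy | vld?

E1: vld & (~(rdy & rdy) | ~(rdy & rdy)) | ~(rdy & rdy) & ~vld | vld
    = vld & ~(rdy & rdy) | ~(rdy & rdy) & ~vld | vld
    = ~(rdy & rdy) | vld
    = ~rdy | vld
E2: ((~vld & ~en | ~vld) & (~vld & ~en | ~vld) | vld) & ~rdy | vld
    = (~vld & ~en | ~vld | vld) & ~rdy | vld
    = (~vld | vld) & ~rdy | vld
    = ~rdy | vld
Both reduce to ~rdy | vld, so they are equivalent.

Yes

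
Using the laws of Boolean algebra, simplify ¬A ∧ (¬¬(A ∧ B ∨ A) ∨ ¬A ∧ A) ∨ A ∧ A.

¬A ∧ (¬¬(A ∧ B ∨ A) ∨ ¬A ∧ A) ∨ A ∧ A
= ¬A ∧ (A ∧ B ∨ A ∨ ¬A ∧ A) ∨ A ∧ A
= ¬A ∧ (A ∨ ¬A ∧ A) ∨ A ∧ A
= ¬A ∧ A ∨ A ∧ A
= A

A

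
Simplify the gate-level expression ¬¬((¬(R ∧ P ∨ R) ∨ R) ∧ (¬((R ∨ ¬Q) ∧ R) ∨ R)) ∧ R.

¬¬((¬(R ∧ P ∨ R) ∨ R) ∧ (¬((R ∨ ¬Q) ∧ R) ∨ R)) ∧ R
= ¬¬((¬(R ∧ P ∨ R) ∨ R) ∧ (¬R ∨ R)) ∧ R
= ¬¬((¬R ∨ R) ∧ (¬R ∨ R)) ∧ R
= (¬R ∨ R) ∧ (¬R ∨ R) ∧ R
= (¬R ∨ R) ∧ R
= R

R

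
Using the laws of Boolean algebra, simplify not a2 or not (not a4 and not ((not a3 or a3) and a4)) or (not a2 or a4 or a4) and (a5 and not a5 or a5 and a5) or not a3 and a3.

not a2 or a4

not a2 or not (not a4 and not ((not a3 or a3) and a4)) or (not a2 or a4 or a4) and (a5 and not a5 or a5 and a5) or not a3 and a3
= not a2 or not (not a4 and not ((not a3 or a3) and a4)) or (not a2 or a4 or a4) and (a5 and not a5 or a5 and a5)   (complement / identity)
= not a2 or a4 or (not a3 or a3) and a4 or (not a2 or a4 or a4) and (a5 and not a5 or a5 and a5)   (De Morgan)
= not a2 or a4 or (not a3 or a3) and a4 or (not a2 or a4 or a4) and a5   (distribution)
= not a2 or a4 or a4 or (not a2 or a4 or a4) and a5   (complement / identity)
= not a2 or a4 or a4   (absorption)
= not a2 or a4   (idempotence)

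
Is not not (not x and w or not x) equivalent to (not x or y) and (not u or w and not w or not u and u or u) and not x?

E1: not not (not x and w or not x)
    = not x and w or not x   — double negation
    = not x   — absorption
E2: (not x or y) and (not u or w and not w or not u and u or u) and not x
    = (not x or y) and (not u or not u and u or u) and not x   — complement / identity
    = (not x or y) and (not u or u) and not x   — complement / identity
    = (not x or y) and not x   — complement / identity
    = not x   — absorption
Both reduce to not x, so they are equivalent.

Yes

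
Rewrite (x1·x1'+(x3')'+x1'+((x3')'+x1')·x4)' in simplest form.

x3'·x1

(x1·x1'+(x3')'+x1'+((x3')'+x1')·x4)'
= (x1·x1'+(x3')'+x1')'
= ((x3')'+x1')'
= x3'·x1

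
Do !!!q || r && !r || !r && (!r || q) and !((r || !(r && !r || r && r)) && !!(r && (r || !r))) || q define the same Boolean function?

E1: !!!q || r && !r || !r && (!r || q)
    = !!!q || r && !r || !r   (absorption)
    = !!!q || !r   (complement / identity)
    = !q || !r   (double negation)
E2: !((r || !(r && !r || r && r)) && !!(r && (r || !r))) || q
    = !((r || !r) && !!(r && (r || !r))) || q   (distribution)
    = !((r || !r) && r && (r || !r)) || q   (double negation)
    = !(r && (r || !r)) || q   (complement / identity)
    = !r || q   (complement / identity)
These differ: at q=0, r=1, E1 = 1 but E2 = 0.

No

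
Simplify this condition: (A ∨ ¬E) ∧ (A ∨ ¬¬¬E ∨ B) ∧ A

A

(A ∨ ¬E) ∧ (A ∨ ¬¬¬E ∨ B) ∧ A
= (A ∨ ¬E) ∧ (A ∨ ¬E ∨ B) ∧ A
= (A ∨ ¬E) ∧ A
= A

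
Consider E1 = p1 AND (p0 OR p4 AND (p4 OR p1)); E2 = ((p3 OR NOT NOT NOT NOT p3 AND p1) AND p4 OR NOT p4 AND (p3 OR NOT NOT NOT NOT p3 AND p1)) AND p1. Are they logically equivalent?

E1: p1 AND (p0 OR p4 AND (p4 OR p1))
    = p1 AND (p0 OR p4)   (absorption)
E2: ((p3 OR NOT NOT NOT NOT p3 AND p1) AND p4 OR NOT p4 AND (p3 OR NOT NOT NOT NOT p3 AND p1)) AND p1
    = (p3 OR NOT NOT NOT NOT p3 AND p1) AND p1   (distribution)
    = (p3 OR NOT NOT p3 AND p1) AND p1   (double negation)
    = (p3 OR p3 AND p1) AND p1   (double negation)
    = p3 AND p1   (absorption)
These differ: at p0=1, p1=1, p3=0, p4=1, E1 = 1 but E2 = 0.

No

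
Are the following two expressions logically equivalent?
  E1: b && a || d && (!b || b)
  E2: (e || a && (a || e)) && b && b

E1: b && a || d && (!b || b)
    = b && a || d   [complement / identity]
E2: (e || a && (a || e)) && b && b
    = (e || a && (a || e)) && b   [idempotence]
    = (e || a) && b   [absorption]
These differ: at a=0, b=0, d=1, e=0, E1 = 1 but E2 = 0.

No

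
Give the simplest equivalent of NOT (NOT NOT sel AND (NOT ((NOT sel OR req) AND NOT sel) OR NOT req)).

NOT sel

NOT (NOT NOT sel AND (NOT ((NOT sel OR req) AND NOT sel) OR NOT req))
= NOT (NOT NOT sel AND (NOT NOT sel OR NOT req))   — absorption
= NOT NOT NOT sel   — absorption
= NOT sel   — double negation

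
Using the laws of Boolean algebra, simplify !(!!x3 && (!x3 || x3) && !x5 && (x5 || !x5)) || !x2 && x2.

!(!!x3 && (!x3 || x3) && !x5 && (x5 || !x5)) || !x2 && x2
= !(!!x3 && (!x3 || x3) && !x5 && (x5 || !x5))   [complement / identity]
= !(!!x3 && (!x3 || x3) && !x5)   [complement / identity]
= !(!!x3 && !x5)   [complement / identity]
= !x3 || x5   [De Morgan]

!x3 || x5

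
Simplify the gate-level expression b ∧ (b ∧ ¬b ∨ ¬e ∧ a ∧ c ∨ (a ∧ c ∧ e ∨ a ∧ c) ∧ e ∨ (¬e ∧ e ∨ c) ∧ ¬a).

b ∧ c

b ∧ (b ∧ ¬b ∨ ¬e ∧ a ∧ c ∨ (a ∧ c ∧ e ∨ a ∧ c) ∧ e ∨ (¬e ∧ e ∨ c) ∧ ¬a)
= b ∧ (¬e ∧ a ∧ c ∨ (a ∧ c ∧ e ∨ a ∧ c) ∧ e ∨ (¬e ∧ e ∨ c) ∧ ¬a)   [complement / identity]
= b ∧ (¬e ∧ a ∧ c ∨ a ∧ c ∧ e ∨ (¬e ∧ e ∨ c) ∧ ¬a)   [absorption]
= b ∧ (a ∧ c ∨ (¬e ∧ e ∨ c) ∧ ¬a)   [distribution]
= b ∧ (a ∧ c ∨ c ∧ ¬a)   [complement / identity]
= b ∧ c   [distribution]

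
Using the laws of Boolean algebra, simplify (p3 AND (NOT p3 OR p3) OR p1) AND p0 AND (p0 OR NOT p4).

(p3 AND (NOT p3 OR p3) OR p1) AND p0 AND (p0 OR NOT p4)
= (p3 AND (NOT p3 OR p3) OR p1) AND p0
= (p3 OR p1) AND p0

(p3 OR p1) AND p0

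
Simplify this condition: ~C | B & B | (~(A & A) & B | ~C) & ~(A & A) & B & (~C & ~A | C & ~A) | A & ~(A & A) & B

~C | B & B | (~(A & A) & B | ~C) & ~(A & A) & B & (~C & ~A | C & ~A) | A & ~(A & A) & B
= ~C | B & B | ~(A & A) & B & (~C & ~A | C & ~A) | A & ~(A & A) & B   — absorption
= ~C | B & B | ~(A & A) & B & ~A | A & ~(A & A) & B   — distribution
= ~C | B & B | ~(A & A) & B   — distribution
= ~C | B & B | ~A & B   — idempotence
= ~C | (B | ~A) & B   — distribution
= ~C | B   — absorption

~C | B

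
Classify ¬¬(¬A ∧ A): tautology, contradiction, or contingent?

¬¬(¬A ∧ A)
= ¬A ∧ A   (double negation)
= False   (complement)

contradiction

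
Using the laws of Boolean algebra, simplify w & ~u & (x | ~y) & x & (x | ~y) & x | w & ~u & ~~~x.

w & ~u & (x | ~y) & x & (x | ~y) & x | w & ~u & ~~~x
= w & ~u & (x | ~y) & x & (x | ~y) & x | w & ~u & ~x
= w & ~u & (x | ~y) & x | w & ~u & ~x
= w & ~u & x | w & ~u & ~x
= w & ~u

w & ~u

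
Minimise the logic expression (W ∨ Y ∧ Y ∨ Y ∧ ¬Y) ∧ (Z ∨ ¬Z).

W ∨ Y

(W ∨ Y ∧ Y ∨ Y ∧ ¬Y) ∧ (Z ∨ ¬Z)
= (W ∨ Y) ∧ (Z ∨ ¬Z)
= W ∨ Y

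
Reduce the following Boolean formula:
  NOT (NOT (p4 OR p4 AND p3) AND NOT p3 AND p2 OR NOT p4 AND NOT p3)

p4 OR p3

NOT (NOT (p4 OR p4 AND p3) AND NOT p3 AND p2 OR NOT p4 AND NOT p3)
= NOT (NOT p4 AND NOT p3 AND p2 OR NOT p4 AND NOT p3)   (absorption)
= NOT (NOT p4 AND NOT p3)   (absorption)
= p4 OR p3   (De Morgan)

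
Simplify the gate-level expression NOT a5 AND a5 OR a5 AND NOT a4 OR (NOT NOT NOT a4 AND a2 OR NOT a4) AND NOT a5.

NOT a5 AND a5 OR a5 AND NOT a4 OR (NOT NOT NOT a4 AND a2 OR NOT a4) AND NOT a5
= a5 AND NOT a4 OR (NOT NOT NOT a4 AND a2 OR NOT a4) AND NOT a5
= a5 AND NOT a4 OR (NOT a4 AND a2 OR NOT a4) AND NOT a5
= a5 AND NOT a4 OR NOT a4 AND NOT a5
= NOT a4

NOT a4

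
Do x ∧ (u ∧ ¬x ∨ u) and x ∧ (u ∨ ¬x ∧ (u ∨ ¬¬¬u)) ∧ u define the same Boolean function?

Yes

E1: x ∧ (u ∧ ¬x ∨ u)
    = x ∧ u   (absorption)
E2: x ∧ (u ∨ ¬x ∧ (u ∨ ¬¬¬u)) ∧ u
    = x ∧ (u ∨ ¬x ∧ (u ∨ ¬u)) ∧ u   (double negation)
    = x ∧ (u ∨ ¬x) ∧ u   (complement / identity)
    = x ∧ u   (absorption)
Both reduce to x ∧ u, so they are equivalent.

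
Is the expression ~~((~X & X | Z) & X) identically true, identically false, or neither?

neither

~~((~X & X | Z) & X)
= (~X & X | Z) & X   [double negation]
= Z & X   [complement / identity]
This depends on X, Z, so it is not a constant.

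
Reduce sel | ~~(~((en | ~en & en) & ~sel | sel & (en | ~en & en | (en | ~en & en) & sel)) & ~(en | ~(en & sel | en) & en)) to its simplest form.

sel | ~en

sel | ~~(~((en | ~en & en) & ~sel | sel & (en | ~en & en | (en | ~en & en) & sel)) & ~(en | ~(en & sel | en) & en))
= sel | ~~(~((en | ~en & en) & ~sel | sel & (en | ~en & en | (en | ~en & en) & sel)) & ~(en | ~en & en))   [absorption]
= sel | ~~(~((en | ~en & en) & ~sel | sel & (en | ~en & en)) & ~(en | ~en & en))   [absorption]
= sel | ~~(~(en | ~en & en) & ~(en | ~en & en))   [distribution]
= sel | ~~~(en | ~en & en)   [idempotence]
= sel | ~~~en   [complement / identity]
= sel | ~en   [double negation]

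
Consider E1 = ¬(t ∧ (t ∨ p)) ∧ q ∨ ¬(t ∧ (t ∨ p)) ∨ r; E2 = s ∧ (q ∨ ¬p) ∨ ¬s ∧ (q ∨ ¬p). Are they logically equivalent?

No

E1: ¬(t ∧ (t ∨ p)) ∧ q ∨ ¬(t ∧ (t ∨ p)) ∨ r
    = ¬(t ∧ (t ∨ p)) ∨ r   (absorption)
    = ¬t ∨ r   (absorption)
E2: s ∧ (q ∨ ¬p) ∨ ¬s ∧ (q ∨ ¬p)
    = q ∨ ¬p   (distribution)
These differ: at p=1, q=0, r=1, s=0, t=0, E1 = 1 but E2 = 0.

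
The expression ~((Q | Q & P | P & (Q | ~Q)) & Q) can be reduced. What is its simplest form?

~Q

~((Q | Q & P | P & (Q | ~Q)) & Q)
= ~((Q | P & (Q | ~Q)) & Q)   [absorption]
= ~((Q | P) & Q)   [complement / identity]
= ~Q   [absorption]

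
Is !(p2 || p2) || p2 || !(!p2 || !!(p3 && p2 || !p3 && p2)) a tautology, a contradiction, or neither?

tautology

!(p2 || p2) || p2 || !(!p2 || !!(p3 && p2 || !p3 && p2))
= !(p2 || p2) || p2 || !(!p2 || !!p2)   (distribution)
= !(p2 || p2) || p2 || p2 && !p2   (De Morgan)
= !(p2 || p2) || p2   (complement / identity)
= !p2 || p2   (idempotence)
= true   (complement)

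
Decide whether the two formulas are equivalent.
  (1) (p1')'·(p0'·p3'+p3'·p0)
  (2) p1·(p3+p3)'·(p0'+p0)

Yes

E1: (p1')'·(p0'·p3'+p3'·p0)
    = p1·(p0'·p3'+p3'·p0)   (double negation)
    = p1·p3'   (distribution)
E2: p1·(p3+p3)'·(p0'+p0)
    = p1·(p3+p3)'   (complement / identity)
    = p1·p3'   (idempotence)
Both reduce to p1·p3', so they are equivalent.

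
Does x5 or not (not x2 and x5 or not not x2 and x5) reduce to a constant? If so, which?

yes, True

x5 or not (not x2 and x5 or not not x2 and x5)
= x5 or not (not x2 and x5 or x2 and x5)
= x5 or not x5
= True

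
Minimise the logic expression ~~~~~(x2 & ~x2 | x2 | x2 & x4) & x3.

~~~~~(x2 & ~x2 | x2 | x2 & x4) & x3
= ~~~(x2 & ~x2 | x2 | x2 & x4) & x3   [double negation]
= ~(x2 & ~x2 | x2 | x2 & x4) & x3   [double negation]
= ~(x2 | x2 & x4) & x3   [complement / identity]
= ~x2 & x3   [absorption]

~x2 & x3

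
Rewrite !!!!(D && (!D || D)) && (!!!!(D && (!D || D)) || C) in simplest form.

D

!!!!(D && (!D || D)) && (!!!!(D && (!D || D)) || C)
= !!!!(D && (!D || D))   [absorption]
= !!(D && (!D || D))   [double negation]
= D && (!D || D)   [double negation]
= D   [complement / identity]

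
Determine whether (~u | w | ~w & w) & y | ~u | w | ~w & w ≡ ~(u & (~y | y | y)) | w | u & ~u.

Yes

E1: (~u | w | ~w & w) & y | ~u | w | ~w & w
    = ~u | w | ~w & w   [absorption]
    = ~u | w   [complement / identity]
E2: ~(u & (~y | y | y)) | w | u & ~u
    = ~(u & (~y | y)) | w | u & ~u   [idempotence]
    = ~u | w | u & ~u   [complement / identity]
    = ~u | w   [complement / identity]
Both reduce to ~u | w, so they are equivalent.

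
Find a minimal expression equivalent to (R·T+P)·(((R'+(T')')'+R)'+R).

R·T+P

(R·T+P)·(((R'+(T')')'+R)'+R)
= (R·T+P)·((R·T'+R)'+R)
= (R·T+P)·(R'+R)
= R·T+P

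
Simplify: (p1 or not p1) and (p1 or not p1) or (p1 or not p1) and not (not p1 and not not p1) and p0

True

(p1 or not p1) and (p1 or not p1) or (p1 or not p1) and not (not p1 and not not p1) and p0
= (p1 or not p1) and (p1 or not p1) or (p1 or not p1) and (p1 or not p1) and p0
= (p1 or not p1) and (p1 or not p1)
= p1 or not p1
= True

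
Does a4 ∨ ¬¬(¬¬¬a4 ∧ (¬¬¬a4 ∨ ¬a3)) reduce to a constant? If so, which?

a4 ∨ ¬¬(¬¬¬a4 ∧ (¬¬¬a4 ∨ ¬a3))
= a4 ∨ ¬¬¬a4 ∧ (¬¬¬a4 ∨ ¬a3)   [double negation]
= a4 ∨ ¬¬¬a4   [absorption]
= a4 ∨ ¬a4   [double negation]
= True   [complement]

yes, True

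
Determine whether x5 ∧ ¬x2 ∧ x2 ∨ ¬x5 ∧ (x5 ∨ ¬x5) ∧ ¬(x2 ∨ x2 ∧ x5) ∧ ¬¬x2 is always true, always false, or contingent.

always false

x5 ∧ ¬x2 ∧ x2 ∨ ¬x5 ∧ (x5 ∨ ¬x5) ∧ ¬(x2 ∨ x2 ∧ x5) ∧ ¬¬x2
= x5 ∧ ¬x2 ∧ x2 ∨ ¬x5 ∧ (x5 ∨ ¬x5) ∧ ¬x2 ∧ ¬¬x2   — absorption
= x5 ∧ ¬x2 ∧ x2 ∨ ¬x5 ∧ ¬x2 ∧ ¬¬x2   — complement / identity
= x5 ∧ ¬x2 ∧ x2 ∨ ¬x5 ∧ ¬x2 ∧ x2   — double negation
= ¬x2 ∧ x2   — distribution
= False   — complement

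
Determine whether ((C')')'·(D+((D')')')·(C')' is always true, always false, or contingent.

always false

((C')')'·(D+((D')')')·(C')'
= ((C')')'·(D+D')·(C')'   — double negation
= ((C')')'·(C')'   — complement / identity
= C'·(C')'   — double negation
= C'·C   — double negation
= 0   — complement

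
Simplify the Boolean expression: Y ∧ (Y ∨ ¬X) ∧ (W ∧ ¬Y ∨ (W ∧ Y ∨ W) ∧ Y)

Y ∧ W

Y ∧ (Y ∨ ¬X) ∧ (W ∧ ¬Y ∨ (W ∧ Y ∨ W) ∧ Y)
= Y ∧ (Y ∨ ¬X) ∧ (W ∧ ¬Y ∨ W ∧ Y)   — absorption
= Y ∧ (W ∧ ¬Y ∨ W ∧ Y)   — absorption
= Y ∧ W   — distribution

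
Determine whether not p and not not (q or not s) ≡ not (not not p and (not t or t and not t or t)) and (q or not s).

E1: not p and not not (q or not s)
    = not p and (q or not s)   (double negation)
E2: not (not not p and (not t or t and not t or t)) and (q or not s)
    = not (not not p and (not t or t)) and (q or not s)   (complement / identity)
    = not not not p and (q or not s)   (complement / identity)
    = not p and (q or not s)   (double negation)
Both reduce to not p and (q or not s), so they are equivalent.

Yes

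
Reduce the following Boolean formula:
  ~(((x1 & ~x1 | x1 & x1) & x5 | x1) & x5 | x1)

~x1

~(((x1 & ~x1 | x1 & x1) & x5 | x1) & x5 | x1)
= ~((x1 & x5 | x1) & x5 | x1)   [distribution]
= ~(x1 & x5 | x1)   [absorption]
= ~x1   [absorption]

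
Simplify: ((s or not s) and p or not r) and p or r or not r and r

p or r

((s or not s) and p or not r) and p or r or not r and r
= (p or not r) and p or r or not r and r
= (p or not r) and p or r
= p or r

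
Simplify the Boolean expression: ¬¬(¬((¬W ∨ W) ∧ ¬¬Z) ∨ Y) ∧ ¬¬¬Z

¬¬(¬((¬W ∨ W) ∧ ¬¬Z) ∨ Y) ∧ ¬¬¬Z
= (¬((¬W ∨ W) ∧ ¬¬Z) ∨ Y) ∧ ¬¬¬Z   — double negation
= (¬¬¬Z ∨ Y) ∧ ¬¬¬Z   — complement / identity
= ¬¬¬Z   — absorption
= ¬Z   — double negation

¬Z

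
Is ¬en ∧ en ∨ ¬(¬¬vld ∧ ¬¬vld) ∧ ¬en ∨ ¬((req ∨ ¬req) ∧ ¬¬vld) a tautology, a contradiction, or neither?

¬en ∧ en ∨ ¬(¬¬vld ∧ ¬¬vld) ∧ ¬en ∨ ¬((req ∨ ¬req) ∧ ¬¬vld)
= ¬en ∧ en ∨ ¬(¬¬vld ∧ ¬¬vld) ∧ ¬en ∨ ¬¬¬vld   — complement / identity
= ¬en ∧ en ∨ ¬¬¬vld ∧ ¬en ∨ ¬¬¬vld   — idempotence
= ¬¬¬vld ∧ ¬en ∨ ¬¬¬vld   — complement / identity
= ¬¬¬vld   — absorption
= ¬vld   — double negation
This depends on vld, so it is not a constant.

neither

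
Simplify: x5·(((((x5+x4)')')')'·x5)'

x5·(((((x5+x4)')')')'·x5)'
= x5·(((x5+x4)')'·x5)'   [double negation]
= x5·((x5+x4)·x5)'   [double negation]
= x5·x5'   [absorption]
= 0   [complement]

0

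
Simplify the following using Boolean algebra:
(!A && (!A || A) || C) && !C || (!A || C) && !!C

(!A && (!A || A) || C) && !C || (!A || C) && !!C
= (!A || C) && !C || (!A || C) && !!C   — complement / identity
= (!A || C) && !C || (!A || C) && C   — double negation
= !A || C   — distribution

!A || C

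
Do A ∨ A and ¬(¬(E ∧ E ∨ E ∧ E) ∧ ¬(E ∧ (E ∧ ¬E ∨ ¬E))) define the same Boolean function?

E1: A ∨ A
    = A
E2: ¬(¬(E ∧ E ∨ E ∧ E) ∧ ¬(E ∧ (E ∧ ¬E ∨ ¬E)))
    = E ∧ E ∨ E ∧ E ∨ E ∧ (E ∧ ¬E ∨ ¬E)
    = E ∧ E ∨ E ∧ E ∨ E ∧ ¬E
    = E ∧ E ∨ E ∧ ¬E
    = E
These differ: at A=1, E=0, E1 = 1 but E2 = 0.

No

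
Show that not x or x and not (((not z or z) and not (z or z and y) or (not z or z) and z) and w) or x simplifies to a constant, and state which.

True

not x or x and not (((not z or z) and not (z or z and y) or (not z or z) and z) and w) or x
= not x or x and not (((not z or z) and not z or (not z or z) and z) and w) or x
= not x or x and not ((not z or z) and w) or x
= not x or x and not w or x
= not x or x
= True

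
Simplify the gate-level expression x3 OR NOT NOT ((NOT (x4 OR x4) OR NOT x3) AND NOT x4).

x3 OR NOT NOT ((NOT (x4 OR x4) OR NOT x3) AND NOT x4)
= x3 OR NOT NOT ((NOT x4 OR NOT x3) AND NOT x4)   [idempotence]
= x3 OR NOT NOT NOT x4   [absorption]
= x3 OR NOT x4   [double negation]

x3 OR NOT x4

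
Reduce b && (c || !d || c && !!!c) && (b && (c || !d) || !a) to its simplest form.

b && (c || !d || c && !!!c) && (b && (c || !d) || !a)
= b && (c || !d || c && !c) && (b && (c || !d) || !a)   [double negation]
= b && (c || !d) && (b && (c || !d) || !a)   [complement / identity]
= b && (c || !d)   [absorption]

b && (c || !d)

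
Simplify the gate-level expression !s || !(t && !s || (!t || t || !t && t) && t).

!s || !t

!s || !(t && !s || (!t || t || !t && t) && t)
= !s || !(t && !s || (!t || t) && t)   — complement / identity
= !s || !(t && !s || t)   — complement / identity
= !s || !t   — absorption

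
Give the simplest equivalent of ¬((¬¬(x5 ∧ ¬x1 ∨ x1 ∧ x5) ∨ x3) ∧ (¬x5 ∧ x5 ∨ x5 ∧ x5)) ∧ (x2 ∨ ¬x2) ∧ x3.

¬x5 ∧ x3

¬((¬¬(x5 ∧ ¬x1 ∨ x1 ∧ x5) ∨ x3) ∧ (¬x5 ∧ x5 ∨ x5 ∧ x5)) ∧ (x2 ∨ ¬x2) ∧ x3
= ¬((¬¬(x5 ∧ ¬x1 ∨ x1 ∧ x5) ∨ x3) ∧ (¬x5 ∧ x5 ∨ x5 ∧ x5)) ∧ x3   (complement / identity)
= ¬((¬¬(x5 ∧ ¬x1 ∨ x1 ∧ x5) ∨ x3) ∧ x5) ∧ x3   (distribution)
= ¬((x5 ∧ ¬x1 ∨ x1 ∧ x5 ∨ x3) ∧ x5) ∧ x3   (double negation)
= ¬((x5 ∨ x3) ∧ x5) ∧ x3   (distribution)
= ¬x5 ∧ x3   (absorption)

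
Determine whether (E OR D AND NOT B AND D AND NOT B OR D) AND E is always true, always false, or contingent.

(E OR D AND NOT B AND D AND NOT B OR D) AND E
= (E OR D AND NOT B OR D) AND E
= (E OR D) AND E
= E
This depends on E, so it is not a constant.

contingent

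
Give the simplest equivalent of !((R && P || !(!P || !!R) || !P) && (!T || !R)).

!((R && P || !(!P || !!R) || !P) && (!T || !R))
= !((R && P || P && !R || !P) && (!T || !R))
= !((P || !P) && (!T || !R))
= !(!T || !R)
= T && R

T && R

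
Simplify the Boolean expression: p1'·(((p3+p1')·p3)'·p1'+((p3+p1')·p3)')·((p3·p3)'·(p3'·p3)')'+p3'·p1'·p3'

p1'·p3'

p1'·(((p3+p1')·p3)'·p1'+((p3+p1')·p3)')·((p3·p3)'·(p3'·p3)')'+p3'·p1'·p3'
= p1'·(((p3+p1')·p3)'·p1'+((p3+p1')·p3)')·(p3·p3+p3'·p3)+p3'·p1'·p3'   — De Morgan
= p1'·(((p3+p1')·p3)'·p1'+((p3+p1')·p3)')·p3+p3'·p1'·p3'   — distribution
= p1'·((p3+p1')·p3)'·p3+p3'·p1'·p3'   — absorption
= p1'·p3'·p3+p3'·p1'·p3'   — absorption
= p1'·p3'   — distribution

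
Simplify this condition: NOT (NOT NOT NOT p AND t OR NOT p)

p

NOT (NOT NOT NOT p AND t OR NOT p)
= NOT (NOT p AND t OR NOT p)   [double negation]
= NOT NOT p   [absorption]
= p   [double negation]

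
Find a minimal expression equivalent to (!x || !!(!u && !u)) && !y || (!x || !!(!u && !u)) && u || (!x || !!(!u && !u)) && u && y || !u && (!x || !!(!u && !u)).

(!x || !!(!u && !u)) && !y || (!x || !!(!u && !u)) && u || (!x || !!(!u && !u)) && u && y || !u && (!x || !!(!u && !u))
= (!x || !!(!u && !u)) && !y || (!x || !!(!u && !u)) && u || !u && (!x || !!(!u && !u))   — absorption
= (!x || !!(!u && !u)) && !y || !x || !!(!u && !u)   — distribution
= !x || !!(!u && !u)   — absorption
= !x || !!!u   — idempotence
= !x || !u   — double negation

!x || !u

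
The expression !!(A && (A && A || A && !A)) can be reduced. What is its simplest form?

A

!!(A && (A && A || A && !A))
= !!(A && A)
= !!A
= A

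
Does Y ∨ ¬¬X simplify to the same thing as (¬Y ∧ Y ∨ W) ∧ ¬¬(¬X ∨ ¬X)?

No

E1: Y ∨ ¬¬X
    = Y ∨ X   — double negation
E2: (¬Y ∧ Y ∨ W) ∧ ¬¬(¬X ∨ ¬X)
    = (¬Y ∧ Y ∨ W) ∧ ¬¬¬X   — idempotence
    = (¬Y ∧ Y ∨ W) ∧ ¬X   — double negation
    = W ∧ ¬X   — complement / identity
These differ: at W=0, X=1, Y=1, E1 = 1 but E2 = 0.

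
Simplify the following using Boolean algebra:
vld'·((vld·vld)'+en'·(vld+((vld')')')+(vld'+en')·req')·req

vld'·req

vld'·((vld·vld)'+en'·(vld+((vld')')')+(vld'+en')·req')·req
= vld'·((vld·vld)'+en'·(vld+vld')+(vld'+en')·req')·req   — double negation
= vld'·(vld'+en'·(vld+vld')+(vld'+en')·req')·req   — idempotence
= vld'·(vld'+en'+(vld'+en')·req')·req   — complement / identity
= vld'·(vld'+en')·req   — absorption
= vld'·req   — absorption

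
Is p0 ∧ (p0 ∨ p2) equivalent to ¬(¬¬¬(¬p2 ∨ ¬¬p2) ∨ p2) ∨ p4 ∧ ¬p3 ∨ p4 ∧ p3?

E1: p0 ∧ (p0 ∨ p2)
    = p0
E2: ¬(¬¬¬(¬p2 ∨ ¬¬p2) ∨ p2) ∨ p4 ∧ ¬p3 ∨ p4 ∧ p3
    = ¬(¬(¬p2 ∨ ¬¬p2) ∨ p2) ∨ p4 ∧ ¬p3 ∨ p4 ∧ p3
    = ¬(¬(¬p2 ∨ ¬¬p2) ∨ p2) ∨ p4
    = ¬(p2 ∧ ¬p2 ∨ p2) ∨ p4
    = ¬p2 ∨ p4
These differ: at p0=0, p2=0, p3=0, p4=1, E1 = 0 but E2 = 1.

No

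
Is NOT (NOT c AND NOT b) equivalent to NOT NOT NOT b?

No

E1: NOT (NOT c AND NOT b)
    = c OR b
E2: NOT NOT NOT b
    = NOT b
These differ: at b=1, c=0, E1 = 1 but E2 = 0.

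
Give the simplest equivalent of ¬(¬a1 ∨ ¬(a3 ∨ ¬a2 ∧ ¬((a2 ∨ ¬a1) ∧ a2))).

¬(¬a1 ∨ ¬(a3 ∨ ¬a2 ∧ ¬((a2 ∨ ¬a1) ∧ a2)))
= ¬(¬a1 ∨ ¬(a3 ∨ ¬a2 ∧ ¬a2))
= a1 ∧ (a3 ∨ ¬a2 ∧ ¬a2)
= a1 ∧ (a3 ∨ ¬a2)

a1 ∧ (a3 ∨ ¬a2)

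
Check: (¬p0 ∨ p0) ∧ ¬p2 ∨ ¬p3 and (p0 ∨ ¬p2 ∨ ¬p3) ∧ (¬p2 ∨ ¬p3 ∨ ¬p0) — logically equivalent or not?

E1: (¬p0 ∨ p0) ∧ ¬p2 ∨ ¬p3
    = ¬p2 ∨ ¬p3
E2: (p0 ∨ ¬p2 ∨ ¬p3) ∧ (¬p2 ∨ ¬p3 ∨ ¬p0)
    = p0 ∧ ¬p0 ∨ ¬p2 ∨ ¬p3
    = ¬p2 ∨ ¬p3
Both reduce to ¬p2 ∨ ¬p3, so they are equivalent.

Yes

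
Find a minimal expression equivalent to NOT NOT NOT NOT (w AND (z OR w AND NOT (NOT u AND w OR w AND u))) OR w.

NOT NOT NOT NOT (w AND (z OR w AND NOT (NOT u AND w OR w AND u))) OR w
= NOT NOT (w AND (z OR w AND NOT (NOT u AND w OR w AND u))) OR w   (double negation)
= w AND (z OR w AND NOT (NOT u AND w OR w AND u)) OR w   (double negation)
= w AND (z OR w AND NOT w) OR w   (distribution)
= w AND z OR w   (complement / identity)
= w   (absorption)

w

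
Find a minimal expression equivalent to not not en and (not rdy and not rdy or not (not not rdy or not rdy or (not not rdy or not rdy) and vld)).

not not en and (not rdy and not rdy or not (not not rdy or not rdy or (not not rdy or not rdy) and vld))
= not not en and (not rdy and not rdy or not (not not rdy or not rdy))   (absorption)
= not not en and (not rdy and not rdy or not rdy and rdy)   (De Morgan)
= not not en and not rdy   (distribution)
= en and not rdy   (double negation)

en and not rdy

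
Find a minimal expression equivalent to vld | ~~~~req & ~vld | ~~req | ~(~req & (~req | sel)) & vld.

vld | req

vld | ~~~~req & ~vld | ~~req | ~(~req & (~req | sel)) & vld
= vld | ~~req & ~vld | ~~req | ~(~req & (~req | sel)) & vld   (double negation)
= vld | ~~req | ~(~req & (~req | sel)) & vld   (absorption)
= vld | ~~req | ~~req & vld   (absorption)
= vld | ~~req   (absorption)
= vld | req   (double negation)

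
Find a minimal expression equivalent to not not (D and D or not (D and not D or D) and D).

D

not not (D and D or not (D and not D or D) and D)
= not not (D and D or not D and D)   — complement / identity
= not not D   — distribution
= D   — double negation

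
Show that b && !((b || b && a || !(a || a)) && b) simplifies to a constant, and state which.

b && !((b || b && a || !(a || a)) && b)
= b && !((b || b && a || !a) && b)
= b && !((b || !a) && b)
= b && !b
= false

false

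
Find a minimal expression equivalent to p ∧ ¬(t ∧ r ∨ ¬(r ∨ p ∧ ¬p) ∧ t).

p ∧ ¬t

p ∧ ¬(t ∧ r ∨ ¬(r ∨ p ∧ ¬p) ∧ t)
= p ∧ ¬(t ∧ r ∨ ¬r ∧ t)   [complement / identity]
= p ∧ ¬t   [distribution]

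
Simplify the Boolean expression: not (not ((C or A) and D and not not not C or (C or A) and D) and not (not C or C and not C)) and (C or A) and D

(C or A) and D

not (not ((C or A) and D and not not not C or (C or A) and D) and not (not C or C and not C)) and (C or A) and D
= not (not ((C or A) and D and not C or (C or A) and D) and not (not C or C and not C)) and (C or A) and D   (double negation)
= ((C or A) and D and not C or (C or A) and D or not C or C and not C) and (C or A) and D   (De Morgan)
= ((C or A) and D or not C or C and not C) and (C or A) and D   (absorption)
= ((C or A) and D or not C) and (C or A) and D   (complement / identity)
= (C or A) and D   (absorption)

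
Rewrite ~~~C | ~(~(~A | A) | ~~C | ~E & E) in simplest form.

~C

~~~C | ~(~(~A | A) | ~~C | ~E & E)
= ~~~C | ~(~(~A | A) | ~~C)   [complement / identity]
= ~C | ~(~(~A | A) | ~~C)   [double negation]
= ~C | (~A | A) & ~C   [De Morgan]
= ~C | ~C   [complement / identity]
= ~C   [idempotence]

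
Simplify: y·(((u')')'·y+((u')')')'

y·u

y·(((u')')'·y+((u')')')'
= y·(((u')')')'   — absorption
= y·(u')'   — double negation
= y·u   — double negation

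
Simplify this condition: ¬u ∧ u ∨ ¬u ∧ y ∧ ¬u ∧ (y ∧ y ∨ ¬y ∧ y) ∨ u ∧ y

y

¬u ∧ u ∨ ¬u ∧ y ∧ ¬u ∧ (y ∧ y ∨ ¬y ∧ y) ∨ u ∧ y
= ¬u ∧ y ∧ ¬u ∧ (y ∧ y ∨ ¬y ∧ y) ∨ u ∧ y   (complement / identity)
= ¬u ∧ y ∧ ¬u ∧ y ∨ u ∧ y   (distribution)
= ¬u ∧ y ∨ u ∧ y   (idempotence)
= y   (distribution)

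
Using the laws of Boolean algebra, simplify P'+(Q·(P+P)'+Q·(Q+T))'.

P'+(Q·(P+P)'+Q·(Q+T))'
= P'+(Q·(P+P)'+Q)'
= P'+(Q·P'+Q)'
= P'+Q'

P'+Q'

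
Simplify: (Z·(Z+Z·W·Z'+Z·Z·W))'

(Z·(Z+Z·W·Z'+Z·Z·W))'
= (Z·(Z+Z·W))'   — distribution
= (Z·Z)'   — absorption
= Z'   — idempotence

Z'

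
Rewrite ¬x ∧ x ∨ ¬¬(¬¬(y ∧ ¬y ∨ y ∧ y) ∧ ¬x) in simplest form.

¬x ∧ x ∨ ¬¬(¬¬(y ∧ ¬y ∨ y ∧ y) ∧ ¬x)
= ¬x ∧ x ∨ ¬¬(¬¬y ∧ ¬x)
= ¬¬(¬¬y ∧ ¬x)
= ¬¬(y ∧ ¬x)
= y ∧ ¬x

y ∧ ¬x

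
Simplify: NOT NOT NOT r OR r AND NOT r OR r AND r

TRUE

NOT NOT NOT r OR r AND NOT r OR r AND r
= NOT NOT NOT r OR r
= NOT r OR r
= TRUE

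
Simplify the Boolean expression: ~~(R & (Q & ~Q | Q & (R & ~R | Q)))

~~(R & (Q & ~Q | Q & (R & ~R | Q)))
= ~~(R & (Q & ~Q | Q & Q))   — complement / identity
= R & (Q & ~Q | Q & Q)   — double negation
= R & Q   — distribution

R & Q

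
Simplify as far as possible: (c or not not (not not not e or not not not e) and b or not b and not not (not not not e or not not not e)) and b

(c or not e) and b

(c or not not (not not not e or not not not e) and b or not b and not not (not not not e or not not not e)) and b
= (c or not not (not not not e or not not not e)) and b   [distribution]
= (c or not not not not not e) and b   [idempotence]
= (c or not not not e) and b   [double negation]
= (c or not e) and b   [double negation]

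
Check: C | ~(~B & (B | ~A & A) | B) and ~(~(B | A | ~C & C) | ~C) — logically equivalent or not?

No

E1: C | ~(~B & (B | ~A & A) | B)
    = C | ~(~B & B | B)
    = C | ~B
E2: ~(~(B | A | ~C & C) | ~C)
    = ~(~(B | A) | ~C)
    = (B | A) & C
These differ: at A=0, B=0, C=0, E1 = 1 but E2 = 0.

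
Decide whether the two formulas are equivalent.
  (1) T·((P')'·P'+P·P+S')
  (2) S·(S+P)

No

E1: T·((P')'·P'+P·P+S')
    = T·(P·P'+P·P+S')   — double negation
    = T·(P+S')   — distribution
E2: S·(S+P)
    = S   — absorption
These differ: at P=0, S=0, T=1, E1 = 1 but E2 = 0.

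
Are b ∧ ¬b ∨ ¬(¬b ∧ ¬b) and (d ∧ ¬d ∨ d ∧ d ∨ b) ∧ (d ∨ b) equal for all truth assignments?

No

E1: b ∧ ¬b ∨ ¬(¬b ∧ ¬b)
    = b ∧ ¬b ∨ b ∨ b   [De Morgan]
    = b ∨ b   [complement / identity]
    = b   [idempotence]
E2: (d ∧ ¬d ∨ d ∧ d ∨ b) ∧ (d ∨ b)
    = (d ∨ b) ∧ (d ∨ b)   [distribution]
    = d ∨ b   [idempotence]
These differ: at b=0, d=1, E1 = 0 but E2 = 1.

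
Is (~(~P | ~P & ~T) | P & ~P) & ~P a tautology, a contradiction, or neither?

contradiction

(~(~P | ~P & ~T) | P & ~P) & ~P
= (~~P | P & ~P) & ~P
= ~~P & ~P
= P & ~P
= 0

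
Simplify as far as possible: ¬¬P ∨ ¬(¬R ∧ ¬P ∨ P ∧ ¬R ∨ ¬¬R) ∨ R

P ∨ R

¬¬P ∨ ¬(¬R ∧ ¬P ∨ P ∧ ¬R ∨ ¬¬R) ∨ R
= ¬¬P ∨ ¬(¬R ∨ ¬¬R) ∨ R
= ¬¬P ∨ R ∧ ¬R ∨ R
= P ∨ R ∧ ¬R ∨ R
= P ∨ R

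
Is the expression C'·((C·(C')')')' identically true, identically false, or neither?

C'·((C·(C')')')'
= C'·C·(C')'   (double negation)
= C'·C·C   (double negation)
= C'·C   (idempotence)
= 0   (complement)

identically false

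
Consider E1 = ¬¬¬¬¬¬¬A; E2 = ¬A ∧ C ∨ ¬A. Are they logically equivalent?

E1: ¬¬¬¬¬¬¬A
    = ¬¬¬¬¬A
    = ¬¬¬A
    = ¬A
E2: ¬A ∧ C ∨ ¬A
    = ¬A
Both reduce to ¬A, so they are equivalent.

Yes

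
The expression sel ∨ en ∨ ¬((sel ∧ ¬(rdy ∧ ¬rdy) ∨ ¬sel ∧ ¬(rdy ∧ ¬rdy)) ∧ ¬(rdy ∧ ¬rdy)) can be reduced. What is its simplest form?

sel ∨ en ∨ ¬((sel ∧ ¬(rdy ∧ ¬rdy) ∨ ¬sel ∧ ¬(rdy ∧ ¬rdy)) ∧ ¬(rdy ∧ ¬rdy))
= sel ∨ en ∨ ¬(¬(rdy ∧ ¬rdy) ∧ ¬(rdy ∧ ¬rdy))   [distribution]
= sel ∨ en ∨ rdy ∧ ¬rdy ∨ rdy ∧ ¬rdy   [De Morgan]
= sel ∨ en ∨ rdy ∧ ¬rdy   [idempotence]
= sel ∨ en   [complement / identity]

sel ∨ en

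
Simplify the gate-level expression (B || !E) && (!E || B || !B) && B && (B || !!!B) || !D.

(B || !E) && (!E || B || !B) && B && (B || !!!B) || !D
= (B && (B || !B) || !E) && B && (B || !!!B) || !D   — distribution
= (B && (B || !B) || !E) && B && (B || !B) || !D   — double negation
= B && (B || !B) || !D   — absorption
= B || !D   — complement / identity

B || !D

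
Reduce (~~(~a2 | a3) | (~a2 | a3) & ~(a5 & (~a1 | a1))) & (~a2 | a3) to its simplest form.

(~~(~a2 | a3) | (~a2 | a3) & ~(a5 & (~a1 | a1))) & (~a2 | a3)
= (~~(~a2 | a3) | (~a2 | a3) & ~a5) & (~a2 | a3)
= (~a2 | a3 | (~a2 | a3) & ~a5) & (~a2 | a3)
= (~a2 | a3) & (~a2 | a3)
= ~a2 | a3

~a2 | a3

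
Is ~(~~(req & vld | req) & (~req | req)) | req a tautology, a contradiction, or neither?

~(~~(req & vld | req) & (~req | req)) | req
= ~(~~req & (~req | req)) | req
= ~(req & (~req | req)) | req
= ~req | req
= 1

tautology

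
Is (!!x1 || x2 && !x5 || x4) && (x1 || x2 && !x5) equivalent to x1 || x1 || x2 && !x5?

Yes

E1: (!!x1 || x2 && !x5 || x4) && (x1 || x2 && !x5)
    = (x1 || x2 && !x5 || x4) && (x1 || x2 && !x5)
    = x1 || x2 && !x5
E2: x1 || x1 || x2 && !x5
    = x1 || x2 && !x5
Both reduce to x1 || x2 && !x5, so they are equivalent.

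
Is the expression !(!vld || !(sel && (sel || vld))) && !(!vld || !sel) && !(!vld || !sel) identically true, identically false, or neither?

neither

!(!vld || !(sel && (sel || vld))) && !(!vld || !sel) && !(!vld || !sel)
= !(!vld || !sel) && !(!vld || !sel) && !(!vld || !sel)   — absorption
= !(!vld || !sel) && !(!vld || !sel)   — idempotence
= !(!vld || !sel)   — idempotence
= vld && sel   — De Morgan
This depends on sel, vld, so it is not a constant.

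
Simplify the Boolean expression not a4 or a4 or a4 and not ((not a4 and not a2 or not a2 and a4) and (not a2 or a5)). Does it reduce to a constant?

not a4 or a4 or a4 and not ((not a4 and not a2 or not a2 and a4) and (not a2 or a5))
= not a4 or a4 or a4 and not (not a2 and (not a2 or a5))   [distribution]
= not a4 or a4 or a4 and not not a2   [absorption]
= not a4 or a4 or a4 and a2   [double negation]
= not a4 or a4   [absorption]
= True   [complement]

True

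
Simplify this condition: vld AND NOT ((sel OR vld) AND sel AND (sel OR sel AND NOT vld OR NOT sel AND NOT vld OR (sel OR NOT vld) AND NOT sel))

vld AND NOT sel

vld AND NOT ((sel OR vld) AND sel AND (sel OR sel AND NOT vld OR NOT sel AND NOT vld OR (sel OR NOT vld) AND NOT sel))
= vld AND NOT ((sel OR vld) AND sel AND (sel OR NOT vld OR (sel OR NOT vld) AND NOT sel))
= vld AND NOT ((sel OR vld) AND sel AND (sel OR NOT vld))
= vld AND NOT ((sel OR vld) AND sel)
= vld AND NOT sel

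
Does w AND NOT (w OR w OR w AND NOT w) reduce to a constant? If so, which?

yes, False

w AND NOT (w OR w OR w AND NOT w)
= w AND NOT (w OR w)   — complement / identity
= w AND NOT w   — idempotence
= FALSE   — complement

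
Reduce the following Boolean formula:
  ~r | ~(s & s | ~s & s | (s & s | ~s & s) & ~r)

~r | ~(s & s | ~s & s | (s & s | ~s & s) & ~r)
= ~r | ~(s & s | ~s & s)
= ~r | ~s

~r | ~s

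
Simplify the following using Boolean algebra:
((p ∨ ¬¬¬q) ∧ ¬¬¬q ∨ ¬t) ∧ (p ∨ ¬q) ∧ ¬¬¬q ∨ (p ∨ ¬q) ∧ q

p ∨ ¬q

((p ∨ ¬¬¬q) ∧ ¬¬¬q ∨ ¬t) ∧ (p ∨ ¬q) ∧ ¬¬¬q ∨ (p ∨ ¬q) ∧ q
= ((p ∨ ¬q) ∧ ¬¬¬q ∨ ¬t) ∧ (p ∨ ¬q) ∧ ¬¬¬q ∨ (p ∨ ¬q) ∧ q   — double negation
= (p ∨ ¬q) ∧ ¬¬¬q ∨ (p ∨ ¬q) ∧ q   — absorption
= (p ∨ ¬q) ∧ ¬q ∨ (p ∨ ¬q) ∧ q   — double negation
= p ∨ ¬q   — distribution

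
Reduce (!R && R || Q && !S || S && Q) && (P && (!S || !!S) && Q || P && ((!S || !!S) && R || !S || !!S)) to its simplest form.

(!R && R || Q && !S || S && Q) && (P && (!S || !!S) && Q || P && ((!S || !!S) && R || !S || !!S))
= (!R && R || Q && !S || S && Q) && (P && (!S || !!S) && Q || P && (!S || !!S))   [absorption]
= (Q && !S || S && Q) && (P && (!S || !!S) && Q || P && (!S || !!S))   [complement / identity]
= (Q && !S || S && Q) && P && (!S || !!S)   [absorption]
= Q && P && (!S || !!S)   [distribution]
= Q && P && (!S || S)   [double negation]
= Q && P   [complement / identity]

Q && P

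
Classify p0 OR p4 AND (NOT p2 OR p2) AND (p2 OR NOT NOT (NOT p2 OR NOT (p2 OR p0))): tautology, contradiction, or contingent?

p0 OR p4 AND (NOT p2 OR p2) AND (p2 OR NOT NOT (NOT p2 OR NOT (p2 OR p0)))
= p0 OR p4 AND (NOT p2 OR p2) AND (p2 OR NOT (p2 AND (p2 OR p0)))
= p0 OR p4 AND (p2 OR NOT (p2 AND (p2 OR p0)))
= p0 OR p4 AND (p2 OR NOT p2)
= p0 OR p4
This depends on p0, p4, so it is not a constant.

contingent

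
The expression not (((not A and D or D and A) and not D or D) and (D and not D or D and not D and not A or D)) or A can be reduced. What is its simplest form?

not (((not A and D or D and A) and not D or D) and (D and not D or D and not D and not A or D)) or A
= not (((not A and D or D and A) and not D or D) and (D and not D or D)) or A   — absorption
= not ((D and not D or D) and (D and not D or D)) or A   — distribution
= not (D and not D or D) or A   — idempotence
= not D or A   — complement / identity

not D or A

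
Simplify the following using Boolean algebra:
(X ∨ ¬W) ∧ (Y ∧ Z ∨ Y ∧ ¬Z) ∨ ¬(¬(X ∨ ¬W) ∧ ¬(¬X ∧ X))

X ∨ ¬W

(X ∨ ¬W) ∧ (Y ∧ Z ∨ Y ∧ ¬Z) ∨ ¬(¬(X ∨ ¬W) ∧ ¬(¬X ∧ X))
= (X ∨ ¬W) ∧ Y ∨ ¬(¬(X ∨ ¬W) ∧ ¬(¬X ∧ X))   (distribution)
= (X ∨ ¬W) ∧ Y ∨ X ∨ ¬W ∨ ¬X ∧ X   (De Morgan)
= (X ∨ ¬W) ∧ Y ∨ X ∨ ¬W   (complement / identity)
= X ∨ ¬W   (absorption)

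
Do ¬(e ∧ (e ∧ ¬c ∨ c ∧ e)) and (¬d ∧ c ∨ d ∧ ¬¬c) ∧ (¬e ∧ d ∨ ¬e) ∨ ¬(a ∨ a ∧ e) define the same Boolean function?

No

E1: ¬(e ∧ (e ∧ ¬c ∨ c ∧ e))
    = ¬(e ∧ e)   [distribution]
    = ¬e   [idempotence]
E2: (¬d ∧ c ∨ d ∧ ¬¬c) ∧ (¬e ∧ d ∨ ¬e) ∨ ¬(a ∨ a ∧ e)
    = (¬d ∧ c ∨ d ∧ c) ∧ (¬e ∧ d ∨ ¬e) ∨ ¬(a ∨ a ∧ e)   [double negation]
    = (¬d ∧ c ∨ d ∧ c) ∧ (¬e ∧ d ∨ ¬e) ∨ ¬a   [absorption]
    = c ∧ (¬e ∧ d ∨ ¬e) ∨ ¬a   [distribution]
    = c ∧ ¬e ∨ ¬a   [absorption]
These differ: at a=0, c=0, d=1, e=1, E1 = 0 but E2 = 1.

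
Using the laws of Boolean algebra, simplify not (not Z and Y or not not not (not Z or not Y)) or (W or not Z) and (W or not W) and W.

not (not Z and Y or not not not (not Z or not Y)) or (W or not Z) and (W or not W) and W
= not (not Z and Y or not (not Z or not Y)) or (W or not Z) and (W or not W) and W   (double negation)
= not (not Z and Y or not (not Z or not Y)) or (W or not Z) and W   (complement / identity)
= not (not Z and Y or not (not Z or not Y)) or W   (absorption)
= not (not Z and Y or Z and Y) or W   (De Morgan)
= not Y or W   (distribution)

not Y or W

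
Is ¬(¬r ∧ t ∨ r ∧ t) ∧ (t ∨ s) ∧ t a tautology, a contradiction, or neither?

contradiction

¬(¬r ∧ t ∨ r ∧ t) ∧ (t ∨ s) ∧ t
= ¬t ∧ (t ∨ s) ∧ t   (distribution)
= ¬t ∧ t   (absorption)
= False   (complement)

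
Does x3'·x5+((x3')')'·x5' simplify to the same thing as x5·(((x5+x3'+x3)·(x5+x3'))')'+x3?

E1: x3'·x5+((x3')')'·x5'
    = x3'·x5+x3'·x5'   [double negation]
    = x3'   [distribution]
E2: x5·(((x5+x3'+x3)·(x5+x3'))')'+x3
    = x5·(x5+x3'+x3)·(x5+x3')+x3   [double negation]
    = x5·(x5+x3')+x3   [absorption]
    = x5+x3   [absorption]
These differ: at x3=1, x5=0, E1 = 0 but E2 = 1.

No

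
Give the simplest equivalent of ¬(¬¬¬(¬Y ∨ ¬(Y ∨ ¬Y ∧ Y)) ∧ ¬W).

¬(¬¬¬(¬Y ∨ ¬(Y ∨ ¬Y ∧ Y)) ∧ ¬W)
= ¬(¬¬¬(¬Y ∨ ¬Y) ∧ ¬W)
= ¬¬(¬Y ∨ ¬Y) ∨ W
= ¬(Y ∧ Y) ∨ W
= ¬Y ∨ W

¬Y ∨ W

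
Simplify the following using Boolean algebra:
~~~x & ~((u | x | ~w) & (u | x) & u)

~~~x & ~((u | x | ~w) & (u | x) & u)
= ~~~x & ~((u | x) & u)
= ~x & ~((u | x) & u)
= ~x & ~u

~x & ~u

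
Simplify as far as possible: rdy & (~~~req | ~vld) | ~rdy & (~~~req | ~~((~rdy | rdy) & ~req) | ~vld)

~req | ~vld

rdy & (~~~req | ~vld) | ~rdy & (~~~req | ~~((~rdy | rdy) & ~req) | ~vld)
= rdy & (~~~req | ~vld) | ~rdy & (~~~req | ~~~req | ~vld)   (complement / identity)
= rdy & (~~~req | ~vld) | ~rdy & (~~~req | ~vld)   (idempotence)
= ~~~req | ~vld   (distribution)
= ~req | ~vld   (double negation)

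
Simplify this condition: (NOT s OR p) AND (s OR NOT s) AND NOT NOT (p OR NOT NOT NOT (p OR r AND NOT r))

(NOT s OR p) AND (s OR NOT s) AND NOT NOT (p OR NOT NOT NOT (p OR r AND NOT r))
= (NOT s OR p) AND (s OR NOT s) AND NOT NOT (p OR NOT NOT NOT p)   [complement / identity]
= (NOT s OR p) AND (s OR NOT s) AND (p OR NOT NOT NOT p)   [double negation]
= (NOT s OR p) AND (s OR NOT s) AND (p OR NOT p)   [double negation]
= (NOT s OR p) AND (s OR NOT s)   [complement / identity]
= NOT s OR p   [complement / identity]

NOT s OR p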